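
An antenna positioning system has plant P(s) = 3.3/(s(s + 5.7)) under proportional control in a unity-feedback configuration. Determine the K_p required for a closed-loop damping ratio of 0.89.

K_p = 3.11

Closed-loop characteristic equation: s² + 5.7s + K_p·3.3 = 0.
So ω_n = √(3.3K_p) and 2ζω_n = 5.7, giving ζ = 5.7/(2√(3.3K_p)).
Setting ζ = 0.89: √(3.3K_p) = 5.7/(2·0.89) = 3.202, so K_p = 10.25/3.3 = 3.11.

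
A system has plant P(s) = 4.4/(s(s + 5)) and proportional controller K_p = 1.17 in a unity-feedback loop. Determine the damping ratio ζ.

ζ = 1.1

With unity feedback the closed-loop characteristic equation is s² + 5s + 1.17·4.4 = s² + 5s + 5.148 = 0.
So ω_n² = 5.148 ⇒ ω_n = 2.269 rad/s, and ζ = 5/(2ω_n) = 1.1.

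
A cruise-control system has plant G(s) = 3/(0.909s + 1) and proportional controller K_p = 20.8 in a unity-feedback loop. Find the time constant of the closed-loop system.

Closed loop: T(s) = K_p·G/(1+K_p·G) = 62.4/(0.909s + 1 + 62.4), with pole at s = −(1 + 62.4)/0.909 = −69.75.
Closed-loop time constant τ = 1/69.75 = 0.0143 s.

τ = 0.0143 s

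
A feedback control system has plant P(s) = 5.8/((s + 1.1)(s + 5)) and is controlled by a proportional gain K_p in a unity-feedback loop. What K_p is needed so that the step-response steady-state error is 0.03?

Steady-state error for a unit step on this type-0 loop is 1/(1 + K_p·P(0)).
P(0) = 1.055. Require 1/(1 + K_p·1.055) = 0.03, so 1 + 1.055·K_p = 33.33.
K_p = (33.33 − 1)/1.055 = 30.7.

K_p = 30.7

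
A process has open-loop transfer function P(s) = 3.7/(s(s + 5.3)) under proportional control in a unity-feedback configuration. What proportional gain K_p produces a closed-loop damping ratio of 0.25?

K_p = 30.4

Closed-loop characteristic equation: s² + 5.3s + K_p·3.7 = 0.
So ω_n = √(3.7K_p) and 2ζω_n = 5.3, giving ζ = 5.3/(2√(3.7K_p)).
Setting ζ = 0.25: √(3.7K_p) = 5.3/(2·0.25) = 10.6, so K_p = 112.4/3.7 = 30.4.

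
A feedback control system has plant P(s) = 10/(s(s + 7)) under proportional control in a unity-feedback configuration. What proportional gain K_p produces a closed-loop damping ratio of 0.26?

K_p = 18.1

Closed-loop characteristic equation: s² + 7s + K_p·10 = 0.
So ω_n = √(10K_p) and 2ζω_n = 7, giving ζ = 7/(2√(10K_p)).
Setting ζ = 0.26: √(10K_p) = 7/(2·0.26) = 13.46, so K_p = 181.2/10 = 18.1.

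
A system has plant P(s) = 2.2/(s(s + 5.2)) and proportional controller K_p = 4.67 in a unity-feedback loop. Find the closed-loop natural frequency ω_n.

ω_n = 3.21 rad/s

With unity feedback the closed-loop characteristic equation is s² + 5.2s + 4.67·2.2 = s² + 5.2s + 10.27 = 0.
So ω_n² = 10.27 ⇒ ω_n = 3.205 rad/s, and ζ = 5.2/(2ω_n) = 0.811.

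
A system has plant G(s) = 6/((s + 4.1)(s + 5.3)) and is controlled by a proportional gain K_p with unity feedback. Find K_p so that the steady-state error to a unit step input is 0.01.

The loop is type 0, so e_ss(step) = 1/(1 + K_pos) with K_pos = K_p·G(0).
G(0) = 0.2761. Require 1/(1 + K_p·0.2761) = 0.01, so 1 + 0.2761·K_p = 100.
K_p = (100 − 1)/0.2761 = 359.

K_p = 359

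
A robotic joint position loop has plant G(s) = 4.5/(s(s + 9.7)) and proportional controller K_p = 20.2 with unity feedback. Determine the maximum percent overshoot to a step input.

15.6%

The closed-loop denominator s² + 9.7s + 90.9 gives ω_n = √90.9 = 9.534 and ζ = 9.7/(2ω_n) = 0.5087.
%OS = 100·exp(−πζ/√(1−ζ²)) = 100·exp(−π·0.5087/√0.7412) = 15.6%.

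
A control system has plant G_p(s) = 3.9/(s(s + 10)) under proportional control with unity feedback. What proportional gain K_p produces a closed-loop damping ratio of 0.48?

K_p = 27.8

Closed-loop characteristic equation: s² + 10s + K_p·3.9 = 0.
So ω_n = √(3.9K_p) and 2ζω_n = 10, giving ζ = 10/(2√(3.9K_p)).
Setting ζ = 0.48: √(3.9K_p) = 10/(2·0.48) = 10.42, so K_p = 108.5/3.9 = 27.8.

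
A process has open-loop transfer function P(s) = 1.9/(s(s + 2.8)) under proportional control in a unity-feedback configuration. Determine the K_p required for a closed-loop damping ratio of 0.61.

Closed-loop characteristic equation: s² + 2.8s + K_p·1.9 = 0.
So ω_n = √(1.9K_p) and 2ζω_n = 2.8, giving ζ = 2.8/(2√(1.9K_p)).
Setting ζ = 0.61: √(1.9K_p) = 2.8/(2·0.61) = 2.295, so K_p = 5.267/1.9 = 2.77.

K_p = 2.77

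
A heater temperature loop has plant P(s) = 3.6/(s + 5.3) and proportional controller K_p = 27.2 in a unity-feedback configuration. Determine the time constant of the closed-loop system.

Closed-loop transfer function: T(s) = K_p·P(s)/(1 + K_p·P(s)) = 97.92/(s + 5.3 + 97.92) = 97.92/(s + 103.2).
Time constant τ = 1/103.2 = 0.00969 s.

τ = 0.00969 s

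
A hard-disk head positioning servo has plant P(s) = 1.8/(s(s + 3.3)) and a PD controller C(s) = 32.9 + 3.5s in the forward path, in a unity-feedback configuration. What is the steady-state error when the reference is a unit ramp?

0.0557

The loop has one pole at the origin (type 1). Velocity error constant K_v = lim_{s→0} s·C(s)P(s) = 32.9·1.8/3.3 = 17.95.
Steady-state error to a unit ramp: e_ss = 1/K_v = 0.0557.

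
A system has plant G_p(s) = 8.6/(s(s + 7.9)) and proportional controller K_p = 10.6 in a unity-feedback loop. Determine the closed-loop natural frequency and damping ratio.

ω_n = 9.55 rad/s, ζ = 0.414

With unity feedback the closed-loop characteristic equation is s² + 7.9s + 10.6·8.6 = s² + 7.9s + 91.16 = 0.
So ω_n² = 91.16 ⇒ ω_n = 9.548 rad/s, and ζ = 7.9/(2ω_n) = 0.414.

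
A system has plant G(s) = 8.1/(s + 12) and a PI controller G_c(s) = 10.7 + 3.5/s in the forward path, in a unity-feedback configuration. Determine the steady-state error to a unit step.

0

The open loop G_c(s)G(s) has a pole at the origin (type 1), so the static position error constant is infinite and e_ss = 1/(1+∞) = 0.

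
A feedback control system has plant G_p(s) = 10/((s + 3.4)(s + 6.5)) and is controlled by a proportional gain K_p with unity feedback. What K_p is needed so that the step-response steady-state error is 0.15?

For a type-0 loop with proportional control, e_ss = 1/(1 + K_p·G_p(0)).
G_p(0) = 0.4525. Require 1/(1 + K_p·0.4525) = 0.15, so 1 + 0.4525·K_p = 6.667.
K_p = (6.667 − 1)/0.4525 = 12.5.

K_p = 12.5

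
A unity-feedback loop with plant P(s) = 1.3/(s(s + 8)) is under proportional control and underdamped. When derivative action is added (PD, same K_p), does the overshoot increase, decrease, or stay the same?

The derivative term adds K·K_d to the s-coefficient of the characteristic equation, raising 2ζω_n while ω_n is unchanged; ζ increases, so overshoot decreases.

decrease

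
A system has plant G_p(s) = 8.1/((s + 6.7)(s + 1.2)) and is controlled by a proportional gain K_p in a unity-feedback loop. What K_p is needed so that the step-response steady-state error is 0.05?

K_p = 18.9

For a type-0 loop with proportional control, e_ss = 1/(1 + K_p·G_p(0)).
G_p(0) = 1.007. Require 1/(1 + K_p·1.007) = 0.05, so 1 + 1.007·K_p = 20.
K_p = (20 − 1)/1.007 = 18.9.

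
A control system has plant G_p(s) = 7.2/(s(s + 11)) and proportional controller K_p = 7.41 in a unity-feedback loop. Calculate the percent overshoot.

The closed-loop denominator s² + 11s + 53.35 gives ω_n = √53.35 = 7.304 and ζ = 11/(2ω_n) = 0.753.
%OS = 100·exp(−πζ/√(1−ζ²)) = 100·exp(−π·0.753/√0.433) = 2.75%.

2.75%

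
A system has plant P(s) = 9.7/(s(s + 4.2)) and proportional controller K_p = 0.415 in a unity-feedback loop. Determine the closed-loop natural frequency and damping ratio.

ω_n = 2.01 rad/s, ζ = 1.05

With unity feedback the closed-loop characteristic equation is s² + 4.2s + 0.415·9.7 = s² + 4.2s + 4.025 = 0.
So ω_n² = 4.025 ⇒ ω_n = 2.006 rad/s, and ζ = 4.2/(2ω_n) = 1.05.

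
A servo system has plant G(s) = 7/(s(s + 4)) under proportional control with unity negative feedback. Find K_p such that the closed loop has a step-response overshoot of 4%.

From %OS = 100·exp(−πζ/√(1−ζ²)) = 4%, ζ = −ln(0.04)/√(π²+ln²(0.04)) = 0.7156.
Characteristic equation s² + 4s + 7K_p = 0 gives ζ = 4/(2√(7K_p)).
Setting ζ = 0.7156: √(7K_p) = 4/(2·0.7156) = 2.795, so K_p = 7.81/7 = 1.12.

K_p = 1.12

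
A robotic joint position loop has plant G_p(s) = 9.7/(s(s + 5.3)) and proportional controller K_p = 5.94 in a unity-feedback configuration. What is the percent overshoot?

Closed-loop characteristic equation: s² + 5.3s + 57.62 = 0, so ω_n = 7.591 rad/s and ζ = 5.3/(2·7.591) = 0.3491.
%OS = 100·exp(−πζ/√(1−ζ²)) = 100·exp(−π·0.3491/√0.8781) = 31%.

31%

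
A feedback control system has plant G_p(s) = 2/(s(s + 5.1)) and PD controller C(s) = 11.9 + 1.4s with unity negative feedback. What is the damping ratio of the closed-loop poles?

Forward path: (11.9 + 1.4s)·2/(s(s+5.1)). The closed-loop characteristic equation is s² + (5.1 + 2·1.4)s + 2·11.9 = 0.
That is s² + 7.9s + 23.8 = 0, so ω_n = 4.879 rad/s and ζ = 7.9/(2·4.879) = 0.8097.

ζ = 0.81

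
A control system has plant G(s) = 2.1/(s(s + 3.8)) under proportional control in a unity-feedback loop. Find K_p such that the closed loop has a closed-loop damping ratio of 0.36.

K_p = 13.3

Closed-loop characteristic equation: s² + 3.8s + K_p·2.1 = 0.
So ω_n = √(2.1K_p) and 2ζω_n = 3.8, giving ζ = 3.8/(2√(2.1K_p)).
Setting ζ = 0.36: √(2.1K_p) = 3.8/(2·0.36) = 5.278, so K_p = 27.85/2.1 = 13.3.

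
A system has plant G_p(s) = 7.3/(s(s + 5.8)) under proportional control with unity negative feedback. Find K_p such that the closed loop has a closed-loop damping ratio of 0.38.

K_p = 7.98

Closed-loop characteristic equation: s² + 5.8s + K_p·7.3 = 0.
So ω_n = √(7.3K_p) and 2ζω_n = 5.8, giving ζ = 5.8/(2√(7.3K_p)).
Setting ζ = 0.38: √(7.3K_p) = 5.8/(2·0.38) = 7.632, so K_p = 58.24/7.3 = 7.98.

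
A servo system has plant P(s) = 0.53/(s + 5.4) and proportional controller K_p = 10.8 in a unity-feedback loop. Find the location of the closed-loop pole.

s = -11.12

Closed-loop transfer function: T(s) = K_p·P(s)/(1 + K_p·P(s)) = 5.724/(s + 5.4 + 5.724) = 5.724/(s + 11.12).
The closed-loop pole is at s = −11.12.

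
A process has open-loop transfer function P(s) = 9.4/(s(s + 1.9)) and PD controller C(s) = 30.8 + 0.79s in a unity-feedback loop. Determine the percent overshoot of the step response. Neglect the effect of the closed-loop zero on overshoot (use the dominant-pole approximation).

Forward path: (30.8 + 0.79s)·9.4/(s(s+1.9)). The closed-loop characteristic equation is s² + (1.9 + 9.4·0.79)s + 9.4·30.8 = 0.
That is s² + 9.326s + 289.5 = 0, so ω_n = 17.02 rad/s and ζ = 9.326/(2·17.02) = 0.274.
%OS = 100·exp(−πζ/√(1−ζ²)) = 40.9%.

40.9%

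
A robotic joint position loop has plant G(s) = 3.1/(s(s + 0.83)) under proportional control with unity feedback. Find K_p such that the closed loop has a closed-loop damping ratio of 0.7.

Closed-loop characteristic equation: s² + 0.83s + K_p·3.1 = 0.
So ω_n = √(3.1K_p) and 2ζω_n = 0.83, giving ζ = 0.83/(2√(3.1K_p)).
Setting ζ = 0.7: √(3.1K_p) = 0.83/(2·0.7) = 0.5929, so K_p = 0.3515/3.1 = 0.113.

K_p = 0.113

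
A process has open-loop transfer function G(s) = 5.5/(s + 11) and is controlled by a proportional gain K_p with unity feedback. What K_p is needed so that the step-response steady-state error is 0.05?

K_p = 38

For a type-0 loop with proportional control, e_ss = 1/(1 + K_p·G(0)).
G(0) = 0.5. Require 1/(1 + K_p·0.5) = 0.05, so 1 + 0.5·K_p = 20.
K_p = (20 − 1)/0.5 = 38.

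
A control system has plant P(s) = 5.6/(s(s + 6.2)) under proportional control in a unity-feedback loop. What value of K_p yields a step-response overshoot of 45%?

K_p = 28.3

From %OS = 100·exp(−πζ/√(1−ζ²)) = 45%, ζ = −ln(0.45)/√(π²+ln²(0.45)) = 0.2463.
Characteristic equation s² + 6.2s + 5.6K_p = 0 gives ζ = 6.2/(2√(5.6K_p)).
Setting ζ = 0.2463: √(5.6K_p) = 6.2/(2·0.2463) = 12.58, so K_p = 158.4/5.6 = 28.3.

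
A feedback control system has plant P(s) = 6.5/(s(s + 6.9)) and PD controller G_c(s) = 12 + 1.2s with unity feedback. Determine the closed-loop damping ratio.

ζ = 0.832

Forward path: (12 + 1.2s)·6.5/(s(s+6.9)). The closed-loop characteristic equation is s² + (6.9 + 6.5·1.2)s + 6.5·12 = 0.
That is s² + 14.7s + 78 = 0, so ω_n = 8.832 rad/s and ζ = 14.7/(2·8.832) = 0.8322.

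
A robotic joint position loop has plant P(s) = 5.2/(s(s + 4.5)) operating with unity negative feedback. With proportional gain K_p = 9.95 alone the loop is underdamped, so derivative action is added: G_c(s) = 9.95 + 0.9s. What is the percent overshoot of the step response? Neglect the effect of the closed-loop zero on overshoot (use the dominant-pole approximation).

7.4%

Forward path: (9.95 + 0.9s)·5.2/(s(s+4.5)). The closed-loop characteristic equation is s² + (4.5 + 5.2·0.9)s + 5.2·9.95 = 0.
That is s² + 9.18s + 51.74 = 0, so ω_n = 7.193 rad/s and ζ = 9.18/(2·7.193) = 0.6381.
%OS = 100·exp(−πζ/√(1−ζ²)) = 7.4%.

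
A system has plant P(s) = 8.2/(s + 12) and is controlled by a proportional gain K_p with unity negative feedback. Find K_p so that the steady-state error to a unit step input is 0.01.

K_p = 145

The loop is type 0, so e_ss(step) = 1/(1 + K_pos) with K_pos = K_p·P(0).
P(0) = 0.6833. Require 1/(1 + K_p·0.6833) = 0.01, so 1 + 0.6833·K_p = 100.
K_p = (100 − 1)/0.6833 = 145.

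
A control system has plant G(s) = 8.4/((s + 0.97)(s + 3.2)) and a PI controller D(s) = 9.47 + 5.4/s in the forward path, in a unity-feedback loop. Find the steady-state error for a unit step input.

The open loop D(s)G(s) has a pole at the origin (type 1), so the static position error constant is infinite and e_ss = 1/(1+∞) = 0.

0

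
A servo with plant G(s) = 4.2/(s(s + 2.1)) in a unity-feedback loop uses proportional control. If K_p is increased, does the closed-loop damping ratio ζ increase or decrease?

decrease

ζ = 2.1/(2√(4.2K_p)); increasing K_p raises the denominator, so ζ falls.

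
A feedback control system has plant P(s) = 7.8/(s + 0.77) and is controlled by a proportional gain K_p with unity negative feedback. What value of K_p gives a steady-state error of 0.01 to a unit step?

For a type-0 loop with proportional control, e_ss = 1/(1 + K_p·P(0)).
P(0) = 10.13. Require 1/(1 + K_p·10.13) = 0.01, so 1 + 10.13·K_p = 100.
K_p = (100 − 1)/10.13 = 9.77.

K_p = 9.77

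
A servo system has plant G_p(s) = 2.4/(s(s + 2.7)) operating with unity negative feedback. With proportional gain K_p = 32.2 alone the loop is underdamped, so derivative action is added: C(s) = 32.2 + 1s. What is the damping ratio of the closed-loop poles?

Forward path: (32.2 + 1s)·2.4/(s(s+2.7)). The closed-loop characteristic equation is s² + (2.7 + 2.4·1)s + 2.4·32.2 = 0.
That is s² + 5.1s + 77.28 = 0, so ω_n = 8.791 rad/s and ζ = 5.1/(2·8.791) = 0.2901.

ζ = 0.29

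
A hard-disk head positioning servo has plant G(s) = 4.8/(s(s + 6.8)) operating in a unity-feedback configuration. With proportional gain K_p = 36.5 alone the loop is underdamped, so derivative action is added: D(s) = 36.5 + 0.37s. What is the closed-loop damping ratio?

ζ = 0.324

Forward path: (36.5 + 0.37s)·4.8/(s(s+6.8)). The closed-loop characteristic equation is s² + (6.8 + 4.8·0.37)s + 4.8·36.5 = 0.
That is s² + 8.576s + 175.2 = 0, so ω_n = 13.24 rad/s and ζ = 8.576/(2·13.24) = 0.324.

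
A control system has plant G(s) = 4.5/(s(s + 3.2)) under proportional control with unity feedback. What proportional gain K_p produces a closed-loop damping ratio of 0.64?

K_p = 1.39

Closed-loop characteristic equation: s² + 3.2s + K_p·4.5 = 0.
So ω_n = √(4.5K_p) and 2ζω_n = 3.2, giving ζ = 3.2/(2√(4.5K_p)).
Setting ζ = 0.64: √(4.5K_p) = 3.2/(2·0.64) = 2.5, so K_p = 6.25/4.5 = 1.39.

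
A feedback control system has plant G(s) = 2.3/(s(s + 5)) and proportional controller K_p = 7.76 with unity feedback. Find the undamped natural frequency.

ω_n = 4.22 rad/s

1 + K_p·G(s) = 0 gives s² + 5s + 17.85 = 0.
Matching s² + 2ζω_n s + ω_n²: ω_n = √17.85 = 4.225 rad/s and 2ζω_n = 5, so ζ = 5/(2·4.225) = 0.592.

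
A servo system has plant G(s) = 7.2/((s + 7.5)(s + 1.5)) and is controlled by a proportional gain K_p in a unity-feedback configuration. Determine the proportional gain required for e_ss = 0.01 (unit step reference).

The loop is type 0, so e_ss(step) = 1/(1 + K_pos) with K_pos = K_p·G(0).
G(0) = 0.64. Require 1/(1 + K_p·0.64) = 0.01, so 1 + 0.64·K_p = 100.
K_p = (100 − 1)/0.64 = 155.

K_p = 155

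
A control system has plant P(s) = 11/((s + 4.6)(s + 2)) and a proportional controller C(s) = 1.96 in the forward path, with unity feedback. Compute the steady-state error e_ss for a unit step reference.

0.299

The loop is type 0. Static position error constant K_pos = C(0)·P(0) = 1.96·1.196 = 2.343.
Steady-state error to a unit step: e_ss = 1/(1+K_pos) = 1/3.343 = 0.299.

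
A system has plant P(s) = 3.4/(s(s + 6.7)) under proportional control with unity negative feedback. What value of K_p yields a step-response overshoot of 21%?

K_p = 16.7

From %OS = 100·exp(−πζ/√(1−ζ²)) = 21%, ζ = −ln(0.21)/√(π²+ln²(0.21)) = 0.4449.
Characteristic equation s² + 6.7s + 3.4K_p = 0 gives ζ = 6.7/(2√(3.4K_p)).
Setting ζ = 0.4449: √(3.4K_p) = 6.7/(2·0.4449) = 7.53, so K_p = 56.7/3.4 = 16.7.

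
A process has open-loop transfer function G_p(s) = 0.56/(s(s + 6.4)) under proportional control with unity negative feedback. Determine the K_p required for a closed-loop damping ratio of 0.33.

Closed-loop characteristic equation: s² + 6.4s + K_p·0.56 = 0.
So ω_n = √(0.56K_p) and 2ζω_n = 6.4, giving ζ = 6.4/(2√(0.56K_p)).
Setting ζ = 0.33: √(0.56K_p) = 6.4/(2·0.33) = 9.697, so K_p = 94.03/0.56 = 168.

K_p = 168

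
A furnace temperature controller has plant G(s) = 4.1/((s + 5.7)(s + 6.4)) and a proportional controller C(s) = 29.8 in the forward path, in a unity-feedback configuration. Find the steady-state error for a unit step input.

0.23

The loop is type 0. Static position error constant K_pos = C(0)·G(0) = 29.8·0.1124 = 3.349.
Steady-state error to a unit step: e_ss = 1/(1+K_pos) = 1/4.349 = 0.23.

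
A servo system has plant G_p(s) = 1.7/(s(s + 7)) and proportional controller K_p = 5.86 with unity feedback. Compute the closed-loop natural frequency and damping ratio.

With unity feedback the closed-loop characteristic equation is s² + 7s + 5.86·1.7 = s² + 7s + 9.962 = 0.
So ω_n² = 9.962 ⇒ ω_n = 3.156 rad/s, and ζ = 7/(2ω_n) = 1.11.

ω_n = 3.16 rad/s, ζ = 1.11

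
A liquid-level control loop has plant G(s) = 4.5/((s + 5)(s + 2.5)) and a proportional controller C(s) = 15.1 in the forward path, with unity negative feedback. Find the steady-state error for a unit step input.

The loop is type 0. Static position error constant K_pos = C(0)·G(0) = 15.1·0.36 = 5.436.
Steady-state error to a unit step: e_ss = 1/(1+K_pos) = 1/6.436 = 0.155.

0.155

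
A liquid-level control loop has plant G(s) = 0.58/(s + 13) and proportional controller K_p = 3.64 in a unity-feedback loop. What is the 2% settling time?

T_s ≈ 0.265 s

Closed-loop transfer function: T(s) = K_p·G(s)/(1 + K_p·G(s)) = 2.111/(s + 13 + 2.111) = 2.111/(s + 15.11).
Time constant τ = 1/15.11 = 0.06618 s, so the 2% settling time is about 4τ = 0.265 s.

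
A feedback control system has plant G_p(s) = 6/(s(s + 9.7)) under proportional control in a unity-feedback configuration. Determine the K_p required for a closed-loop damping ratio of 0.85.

Closed-loop characteristic equation: s² + 9.7s + K_p·6 = 0.
So ω_n = √(6K_p) and 2ζω_n = 9.7, giving ζ = 9.7/(2√(6K_p)).
Setting ζ = 0.85: √(6K_p) = 9.7/(2·0.85) = 5.706, so K_p = 32.56/6 = 5.43.

K_p = 5.43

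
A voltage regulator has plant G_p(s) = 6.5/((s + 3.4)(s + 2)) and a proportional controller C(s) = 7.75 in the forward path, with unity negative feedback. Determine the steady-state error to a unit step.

0.119

The loop is type 0. Static position error constant K_pos = C(0)·G_p(0) = 7.75·0.9559 = 7.408.
Steady-state error to a unit step: e_ss = 1/(1+K_pos) = 1/8.408 = 0.119.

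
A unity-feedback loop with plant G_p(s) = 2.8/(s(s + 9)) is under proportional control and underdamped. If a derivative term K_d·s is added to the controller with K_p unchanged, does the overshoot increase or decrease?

With PD the characteristic equation becomes s² + (a + K·K_d)s + K·K_p = 0; the damping term grows, ζ rises, overshoot falls.

decrease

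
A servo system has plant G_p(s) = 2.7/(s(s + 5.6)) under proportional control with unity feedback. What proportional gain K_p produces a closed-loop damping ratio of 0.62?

K_p = 7.55

Closed-loop characteristic equation: s² + 5.6s + K_p·2.7 = 0.
So ω_n = √(2.7K_p) and 2ζω_n = 5.6, giving ζ = 5.6/(2√(2.7K_p)).
Setting ζ = 0.62: √(2.7K_p) = 5.6/(2·0.62) = 4.516, so K_p = 20.4/2.7 = 7.55.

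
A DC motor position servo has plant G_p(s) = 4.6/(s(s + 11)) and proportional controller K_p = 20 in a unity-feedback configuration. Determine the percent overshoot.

11.1%

The closed-loop denominator s² + 11s + 92 gives ω_n = √92 = 9.592 and ζ = 11/(2ω_n) = 0.5734.
%OS = 100·exp(−πζ/√(1−ζ²)) = 100·exp(−π·0.5734/√0.6712) = 11.1%.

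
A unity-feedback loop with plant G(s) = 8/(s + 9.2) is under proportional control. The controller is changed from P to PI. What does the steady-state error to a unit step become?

Adding integral action puts a pole at s = 0 in the forward path, raising the system type to 1; a type-1 loop has zero steady-state error to a step.

0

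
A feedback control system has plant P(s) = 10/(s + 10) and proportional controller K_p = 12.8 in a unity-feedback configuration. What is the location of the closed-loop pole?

Closed-loop transfer function: T(s) = K_p·P(s)/(1 + K_p·P(s)) = 128/(s + 10 + 128) = 128/(s + 138).
The closed-loop pole is at s = −138.

s = -138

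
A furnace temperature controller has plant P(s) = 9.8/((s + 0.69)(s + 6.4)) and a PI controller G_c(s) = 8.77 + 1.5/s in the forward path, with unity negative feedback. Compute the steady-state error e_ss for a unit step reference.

0

The open loop G_c(s)P(s) has a pole at the origin (type 1), so the static position error constant is infinite and e_ss = 1/(1+∞) = 0.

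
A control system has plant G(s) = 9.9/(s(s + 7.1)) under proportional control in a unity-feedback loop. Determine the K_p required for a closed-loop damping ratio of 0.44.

Closed-loop characteristic equation: s² + 7.1s + K_p·9.9 = 0.
So ω_n = √(9.9K_p) and 2ζω_n = 7.1, giving ζ = 7.1/(2√(9.9K_p)).
Setting ζ = 0.44: √(9.9K_p) = 7.1/(2·0.44) = 8.068, so K_p = 65.1/9.9 = 6.58.

K_p = 6.58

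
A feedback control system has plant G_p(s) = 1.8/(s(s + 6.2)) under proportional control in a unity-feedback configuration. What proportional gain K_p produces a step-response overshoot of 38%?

From %OS = 100·exp(−πζ/√(1−ζ²)) = 38%, ζ = −ln(0.38)/√(π²+ln²(0.38)) = 0.2943.
Characteristic equation s² + 6.2s + 1.8K_p = 0 gives ζ = 6.2/(2√(1.8K_p)).
Setting ζ = 0.2943: √(1.8K_p) = 6.2/(2·0.2943) = 10.53, so K_p = 110.9/1.8 = 61.6.

K_p = 61.6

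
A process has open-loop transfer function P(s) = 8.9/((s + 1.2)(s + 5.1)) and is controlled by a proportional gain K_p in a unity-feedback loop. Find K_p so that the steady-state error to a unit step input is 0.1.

K_p = 6.19

Steady-state error for a unit step on this type-0 loop is 1/(1 + K_p·P(0)).
P(0) = 1.454. Require 1/(1 + K_p·1.454) = 0.1, so 1 + 1.454·K_p = 10.
K_p = (10 − 1)/1.454 = 6.19.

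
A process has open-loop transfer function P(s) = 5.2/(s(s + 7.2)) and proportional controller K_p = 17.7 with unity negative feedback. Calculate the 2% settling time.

The closed-loop denominator s² + 7.2s + 92.04 gives ω_n = √92.04 = 9.594 and ζ = 7.2/(2ω_n) = 0.3752.
2% settling time T_s ≈ 4/(ζω_n) = 4/3.6 = 1.11 s.

T_s ≈ 1.11 s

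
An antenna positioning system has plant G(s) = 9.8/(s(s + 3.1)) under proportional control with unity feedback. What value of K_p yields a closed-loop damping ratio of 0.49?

K_p = 1.02

Closed-loop characteristic equation: s² + 3.1s + K_p·9.8 = 0.
So ω_n = √(9.8K_p) and 2ζω_n = 3.1, giving ζ = 3.1/(2√(9.8K_p)).
Setting ζ = 0.49: √(9.8K_p) = 3.1/(2·0.49) = 3.163, so K_p = 10.01/9.8 = 1.02.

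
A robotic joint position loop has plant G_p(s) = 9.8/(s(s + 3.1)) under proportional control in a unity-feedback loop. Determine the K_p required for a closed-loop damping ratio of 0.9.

Closed-loop characteristic equation: s² + 3.1s + K_p·9.8 = 0.
So ω_n = √(9.8K_p) and 2ζω_n = 3.1, giving ζ = 3.1/(2√(9.8K_p)).
Setting ζ = 0.9: √(9.8K_p) = 3.1/(2·0.9) = 1.722, so K_p = 2.966/9.8 = 0.303.

K_p = 0.303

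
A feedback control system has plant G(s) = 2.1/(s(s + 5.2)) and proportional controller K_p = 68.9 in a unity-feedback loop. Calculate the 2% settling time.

T_s ≈ 1.54 s

The closed-loop denominator s² + 5.2s + 144.7 gives ω_n = √144.7 = 12.03 and ζ = 5.2/(2ω_n) = 0.2161.
2% settling time T_s ≈ 4/(ζω_n) = 4/2.6 = 1.54 s.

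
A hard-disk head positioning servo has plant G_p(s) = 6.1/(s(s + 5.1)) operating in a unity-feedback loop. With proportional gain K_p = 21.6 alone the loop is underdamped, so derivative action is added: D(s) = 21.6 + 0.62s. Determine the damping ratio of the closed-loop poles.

ζ = 0.387

Forward path: (21.6 + 0.62s)·6.1/(s(s+5.1)). The closed-loop characteristic equation is s² + (5.1 + 6.1·0.62)s + 6.1·21.6 = 0.
That is s² + 8.882s + 131.8 = 0, so ω_n = 11.48 rad/s and ζ = 8.882/(2·11.48) = 0.3869.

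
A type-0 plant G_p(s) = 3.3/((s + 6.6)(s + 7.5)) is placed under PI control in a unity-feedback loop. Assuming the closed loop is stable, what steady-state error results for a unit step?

The PI controller's integrator makes the forward path type 1, so e_ss to a step is zero.

0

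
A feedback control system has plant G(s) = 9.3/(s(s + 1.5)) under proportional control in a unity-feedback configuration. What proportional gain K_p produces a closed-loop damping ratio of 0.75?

Closed-loop characteristic equation: s² + 1.5s + K_p·9.3 = 0.
So ω_n = √(9.3K_p) and 2ζω_n = 1.5, giving ζ = 1.5/(2√(9.3K_p)).
Setting ζ = 0.75: √(9.3K_p) = 1.5/(2·0.75) = 1, so K_p = 1/9.3 = 0.108.

K_p = 0.108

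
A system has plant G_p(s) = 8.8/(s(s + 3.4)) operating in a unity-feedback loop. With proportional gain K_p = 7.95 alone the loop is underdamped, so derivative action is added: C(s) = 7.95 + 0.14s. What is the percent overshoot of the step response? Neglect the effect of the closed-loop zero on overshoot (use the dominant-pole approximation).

Forward path: (7.95 + 0.14s)·8.8/(s(s+3.4)). The closed-loop characteristic equation is s² + (3.4 + 8.8·0.14)s + 8.8·7.95 = 0.
That is s² + 4.632s + 69.96 = 0, so ω_n = 8.364 rad/s and ζ = 4.632/(2·8.364) = 0.2769.
%OS = 100·exp(−πζ/√(1−ζ²)) = 40.4%.

40.4%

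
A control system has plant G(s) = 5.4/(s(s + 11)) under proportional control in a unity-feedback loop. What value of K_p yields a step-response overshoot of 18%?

K_p = 24.4

From %OS = 100·exp(−πζ/√(1−ζ²)) = 18%, ζ = −ln(0.18)/√(π²+ln²(0.18)) = 0.4791.
Characteristic equation s² + 11s + 5.4K_p = 0 gives ζ = 11/(2√(5.4K_p)).
Setting ζ = 0.4791: √(5.4K_p) = 11/(2·0.4791) = 11.48, so K_p = 131.8/5.4 = 24.4.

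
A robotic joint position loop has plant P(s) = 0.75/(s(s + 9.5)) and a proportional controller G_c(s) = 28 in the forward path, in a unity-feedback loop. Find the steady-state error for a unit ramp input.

The loop has one pole at the origin (type 1). Velocity error constant K_v = lim_{s→0} s·G_c(s)P(s) = 28·0.75/9.5 = 2.211.
Steady-state error to a unit ramp: e_ss = 1/K_v = 0.452.

0.452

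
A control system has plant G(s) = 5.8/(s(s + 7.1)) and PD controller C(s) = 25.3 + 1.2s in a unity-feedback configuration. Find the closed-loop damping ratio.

ζ = 0.58

Forward path: (25.3 + 1.2s)·5.8/(s(s+7.1)). The closed-loop characteristic equation is s² + (7.1 + 5.8·1.2)s + 5.8·25.3 = 0.
That is s² + 14.06s + 146.7 = 0, so ω_n = 12.11 rad/s and ζ = 14.06/(2·12.11) = 0.5803.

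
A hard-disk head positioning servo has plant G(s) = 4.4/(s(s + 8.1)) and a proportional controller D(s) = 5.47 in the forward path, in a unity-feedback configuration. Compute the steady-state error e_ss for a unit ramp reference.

0.337

The loop has one pole at the origin (type 1). Velocity error constant K_v = lim_{s→0} s·D(s)G(s) = 5.47·4.4/8.1 = 2.971.
Steady-state error to a unit ramp: e_ss = 1/K_v = 0.337.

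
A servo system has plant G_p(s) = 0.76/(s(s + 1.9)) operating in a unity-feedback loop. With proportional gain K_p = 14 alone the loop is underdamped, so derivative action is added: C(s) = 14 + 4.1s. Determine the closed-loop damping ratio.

ζ = 0.769

Forward path: (14 + 4.1s)·0.76/(s(s+1.9)). The closed-loop characteristic equation is s² + (1.9 + 0.76·4.1)s + 0.76·14 = 0.
That is s² + 5.016s + 10.64 = 0, so ω_n = 3.262 rad/s and ζ = 5.016/(2·3.262) = 0.7689.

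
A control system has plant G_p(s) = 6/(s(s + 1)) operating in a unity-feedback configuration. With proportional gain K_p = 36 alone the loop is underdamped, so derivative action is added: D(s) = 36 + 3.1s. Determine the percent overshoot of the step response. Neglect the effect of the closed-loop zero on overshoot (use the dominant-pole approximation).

Forward path: (36 + 3.1s)·6/(s(s+1)). The closed-loop characteristic equation is s² + (1 + 6·3.1)s + 6·36 = 0.
That is s² + 19.6s + 216 = 0, so ω_n = 14.7 rad/s and ζ = 19.6/(2·14.7) = 0.6668.
%OS = 100·exp(−πζ/√(1−ζ²)) = 6.01%.

6.01%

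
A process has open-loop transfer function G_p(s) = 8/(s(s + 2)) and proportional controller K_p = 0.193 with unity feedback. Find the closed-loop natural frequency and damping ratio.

The closed-loop denominator is s(s+2) + 0.193·8 = s² + 2s + 1.544.
Matching s² + 2ζω_n s + ω_n²: ω_n = √1.544 = 1.243 rad/s and 2ζω_n = 2, so ζ = 2/(2·1.243) = 0.805.

ω_n = 1.24 rad/s, ζ = 0.805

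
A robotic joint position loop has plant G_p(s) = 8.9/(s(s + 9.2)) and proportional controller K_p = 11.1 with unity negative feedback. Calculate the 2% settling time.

Closed-loop characteristic equation: s² + 9.2s + 98.79 = 0, so ω_n = 9.939 rad/s and ζ = 9.2/(2·9.939) = 0.4628.
2% settling time T_s ≈ 4/(ζω_n) = 4/4.6 = 0.87 s.

T_s ≈ 0.87 s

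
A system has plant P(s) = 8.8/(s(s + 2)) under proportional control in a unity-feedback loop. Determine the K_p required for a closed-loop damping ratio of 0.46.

K_p = 0.537

Closed-loop characteristic equation: s² + 2s + K_p·8.8 = 0.
So ω_n = √(8.8K_p) and 2ζω_n = 2, giving ζ = 2/(2√(8.8K_p)).
Setting ζ = 0.46: √(8.8K_p) = 2/(2·0.46) = 2.174, so K_p = 4.726/8.8 = 0.537.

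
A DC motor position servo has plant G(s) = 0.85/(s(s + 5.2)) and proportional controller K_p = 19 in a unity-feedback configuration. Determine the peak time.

T_p = 1.03 s

The closed-loop denominator s² + 5.2s + 16.15 gives ω_n = √16.15 = 4.019 and ζ = 5.2/(2ω_n) = 0.647.
Damped frequency ω_d = ω_n√(1−ζ²) = 3.064 rad/s, so peak time T_p = π/ω_d = 1.03 s.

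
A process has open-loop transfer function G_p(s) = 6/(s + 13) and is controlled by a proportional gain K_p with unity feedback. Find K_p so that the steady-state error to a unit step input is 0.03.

Steady-state error for a unit step on this type-0 loop is 1/(1 + K_p·G_p(0)).
G_p(0) = 0.4615. Require 1/(1 + K_p·0.4615) = 0.03, so 1 + 0.4615·K_p = 33.33.
K_p = (33.33 − 1)/0.4615 = 70.1.

K_p = 70.1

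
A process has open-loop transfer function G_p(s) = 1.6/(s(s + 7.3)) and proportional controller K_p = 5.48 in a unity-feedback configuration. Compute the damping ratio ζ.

ζ = 1.23

The closed-loop denominator is s(s+7.3) + 5.48·1.6 = s² + 7.3s + 8.768.
So ω_n² = 8.768 ⇒ ω_n = 2.961 rad/s, and ζ = 7.3/(2ω_n) = 1.23.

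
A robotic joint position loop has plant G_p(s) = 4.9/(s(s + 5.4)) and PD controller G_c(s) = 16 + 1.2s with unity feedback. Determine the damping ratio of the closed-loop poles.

ζ = 0.637

Forward path: (16 + 1.2s)·4.9/(s(s+5.4)). The closed-loop characteristic equation is s² + (5.4 + 4.9·1.2)s + 4.9·16 = 0.
That is s² + 11.28s + 78.4 = 0, so ω_n = 8.854 rad/s and ζ = 11.28/(2·8.854) = 0.637.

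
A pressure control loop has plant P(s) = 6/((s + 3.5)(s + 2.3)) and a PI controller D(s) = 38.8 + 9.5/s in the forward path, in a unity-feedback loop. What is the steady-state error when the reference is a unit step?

0

The open loop D(s)P(s) has a pole at the origin (type 1), so the static position error constant is infinite and e_ss = 1/(1+∞) = 0.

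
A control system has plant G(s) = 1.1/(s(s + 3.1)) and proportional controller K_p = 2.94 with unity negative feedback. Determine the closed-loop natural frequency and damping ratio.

ω_n = 1.8 rad/s, ζ = 0.862

With unity feedback the closed-loop characteristic equation is s² + 3.1s + 2.94·1.1 = s² + 3.1s + 3.234 = 0.
Matching s² + 2ζω_n s + ω_n²: ω_n = √3.234 = 1.798 rad/s and 2ζω_n = 3.1, so ζ = 3.1/(2·1.798) = 0.862.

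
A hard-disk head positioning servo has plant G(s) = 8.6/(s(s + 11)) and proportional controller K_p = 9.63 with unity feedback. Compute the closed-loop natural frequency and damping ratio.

1 + K_p·G(s) = 0 gives s² + 11s + 82.82 = 0.
So ω_n² = 82.82 ⇒ ω_n = 9.1 rad/s, and ζ = 11/(2ω_n) = 0.604.

ω_n = 9.1 rad/s, ζ = 0.604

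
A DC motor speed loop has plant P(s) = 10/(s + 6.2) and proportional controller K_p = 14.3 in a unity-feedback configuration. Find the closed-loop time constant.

τ = 0.0067 s

Closed-loop transfer function: T(s) = K_p·P(s)/(1 + K_p·P(s)) = 143/(s + 6.2 + 143) = 143/(s + 149.2).
Time constant τ = 1/149.2 = 0.0067 s.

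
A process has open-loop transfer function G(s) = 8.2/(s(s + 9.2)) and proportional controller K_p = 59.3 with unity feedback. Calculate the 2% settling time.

The closed-loop denominator s² + 9.2s + 486.3 gives ω_n = √486.3 = 22.05 and ζ = 9.2/(2ω_n) = 0.2086.
2% settling time T_s ≈ 4/(ζω_n) = 4/4.6 = 0.87 s.

T_s ≈ 0.87 s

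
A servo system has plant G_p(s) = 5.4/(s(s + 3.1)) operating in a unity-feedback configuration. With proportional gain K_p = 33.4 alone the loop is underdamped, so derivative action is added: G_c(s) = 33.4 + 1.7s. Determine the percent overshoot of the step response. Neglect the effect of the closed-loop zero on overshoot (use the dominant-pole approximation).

Forward path: (33.4 + 1.7s)·5.4/(s(s+3.1)). The closed-loop characteristic equation is s² + (3.1 + 5.4·1.7)s + 5.4·33.4 = 0.
That is s² + 12.28s + 180.4 = 0, so ω_n = 13.43 rad/s and ζ = 12.28/(2·13.43) = 0.4572.
%OS = 100·exp(−πζ/√(1−ζ²)) = 19.9%.

19.9%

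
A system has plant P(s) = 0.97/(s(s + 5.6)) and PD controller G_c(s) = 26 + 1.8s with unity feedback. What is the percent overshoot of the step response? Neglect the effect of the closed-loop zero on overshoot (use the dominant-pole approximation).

3.44%

Forward path: (26 + 1.8s)·0.97/(s(s+5.6)). The closed-loop characteristic equation is s² + (5.6 + 0.97·1.8)s + 0.97·26 = 0.
That is s² + 7.346s + 25.22 = 0, so ω_n = 5.022 rad/s and ζ = 7.346/(2·5.022) = 0.7314.
%OS = 100·exp(−πζ/√(1−ζ²)) = 3.44%.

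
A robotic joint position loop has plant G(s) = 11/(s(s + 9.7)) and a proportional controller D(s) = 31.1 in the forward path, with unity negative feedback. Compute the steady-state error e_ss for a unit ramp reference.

0.0284

The loop has one pole at the origin (type 1). Velocity error constant K_v = lim_{s→0} s·D(s)G(s) = 31.1·11/9.7 = 35.27.
Steady-state error to a unit ramp: e_ss = 1/K_v = 0.0284.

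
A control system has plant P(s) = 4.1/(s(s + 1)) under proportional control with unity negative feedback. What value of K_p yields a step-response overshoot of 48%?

K_p = 1.18

From %OS = 100·exp(−πζ/√(1−ζ²)) = 48%, ζ = −ln(0.48)/√(π²+ln²(0.48)) = 0.2275.
Characteristic equation s² + 1s + 4.1K_p = 0 gives ζ = 1/(2√(4.1K_p)).
Setting ζ = 0.2275: √(4.1K_p) = 1/(2·0.2275) = 2.198, so K_p = 4.83/4.1 = 1.18.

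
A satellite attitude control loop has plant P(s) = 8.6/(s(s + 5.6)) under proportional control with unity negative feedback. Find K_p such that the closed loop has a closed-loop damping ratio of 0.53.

Closed-loop characteristic equation: s² + 5.6s + K_p·8.6 = 0.
So ω_n = √(8.6K_p) and 2ζω_n = 5.6, giving ζ = 5.6/(2√(8.6K_p)).
Setting ζ = 0.53: √(8.6K_p) = 5.6/(2·0.53) = 5.283, so K_p = 27.91/8.6 = 3.25.

K_p = 3.25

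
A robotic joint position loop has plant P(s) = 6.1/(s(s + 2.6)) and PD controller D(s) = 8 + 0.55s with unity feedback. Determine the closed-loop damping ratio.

ζ = 0.426

Forward path: (8 + 0.55s)·6.1/(s(s+2.6)). The closed-loop characteristic equation is s² + (2.6 + 6.1·0.55)s + 6.1·8 = 0.
That is s² + 5.955s + 48.8 = 0, so ω_n = 6.986 rad/s and ζ = 5.955/(2·6.986) = 0.4262.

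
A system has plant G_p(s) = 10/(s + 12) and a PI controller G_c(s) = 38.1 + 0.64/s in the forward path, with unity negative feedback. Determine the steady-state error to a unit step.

0

The open loop G_c(s)G_p(s) has a pole at the origin (type 1), so the static position error constant is infinite and e_ss = 1/(1+∞) = 0.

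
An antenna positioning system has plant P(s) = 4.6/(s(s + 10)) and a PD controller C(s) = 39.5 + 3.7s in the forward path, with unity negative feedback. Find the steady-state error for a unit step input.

The open loop C(s)P(s) has a pole at the origin (type 1), so the static position error constant is infinite and e_ss = 1/(1+∞) = 0.

0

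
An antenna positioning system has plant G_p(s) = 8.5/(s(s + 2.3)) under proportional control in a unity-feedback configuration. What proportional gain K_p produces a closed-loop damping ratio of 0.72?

Closed-loop characteristic equation: s² + 2.3s + K_p·8.5 = 0.
So ω_n = √(8.5K_p) and 2ζω_n = 2.3, giving ζ = 2.3/(2√(8.5K_p)).
Setting ζ = 0.72: √(8.5K_p) = 2.3/(2·0.72) = 1.597, so K_p = 2.551/8.5 = 0.3.

K_p = 0.3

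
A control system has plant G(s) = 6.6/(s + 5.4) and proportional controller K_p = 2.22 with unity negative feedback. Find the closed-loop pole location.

s = -20.05

Closed-loop transfer function: T(s) = K_p·G(s)/(1 + K_p·G(s)) = 14.65/(s + 5.4 + 14.65) = 14.65/(s + 20.05).
The closed-loop pole is at s = −20.05.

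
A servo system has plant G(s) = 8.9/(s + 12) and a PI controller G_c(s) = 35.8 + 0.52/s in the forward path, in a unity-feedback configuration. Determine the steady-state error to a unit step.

0

The open loop G_c(s)G(s) has a pole at the origin (type 1), so the static position error constant is infinite and e_ss = 1/(1+∞) = 0.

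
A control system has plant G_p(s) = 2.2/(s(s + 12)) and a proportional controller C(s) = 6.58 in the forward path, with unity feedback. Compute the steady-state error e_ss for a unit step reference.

The open loop C(s)G_p(s) has a pole at the origin (type 1), so the static position error constant is infinite and e_ss = 1/(1+∞) = 0.

0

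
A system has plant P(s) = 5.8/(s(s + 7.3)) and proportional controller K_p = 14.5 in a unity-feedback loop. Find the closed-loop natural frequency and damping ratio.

ω_n = 9.17 rad/s, ζ = 0.398

1 + K_p·P(s) = 0 gives s² + 7.3s + 84.1 = 0.
Matching s² + 2ζω_n s + ω_n²: ω_n = √84.1 = 9.171 rad/s and 2ζω_n = 7.3, so ζ = 7.3/(2·9.171) = 0.398.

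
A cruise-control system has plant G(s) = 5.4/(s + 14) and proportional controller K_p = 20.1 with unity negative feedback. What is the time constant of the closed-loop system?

Closed-loop transfer function: T(s) = K_p·G(s)/(1 + K_p·G(s)) = 108.5/(s + 14 + 108.5) = 108.5/(s + 122.5).
Time constant τ = 1/122.5 = 0.00816 s.

τ = 0.00816 s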